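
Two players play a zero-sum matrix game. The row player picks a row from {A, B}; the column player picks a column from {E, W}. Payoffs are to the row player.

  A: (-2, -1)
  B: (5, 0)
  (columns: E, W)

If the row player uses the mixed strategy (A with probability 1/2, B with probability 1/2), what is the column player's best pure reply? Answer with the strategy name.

W

If the column player plays E, the row player's expected payoff is (1/2)·(-2) + (1/2)·5 = 3/2.
If the column player plays W, the row player's expected payoff is (1/2)·(-1) + (1/2)·0 = -1/2.
The column player minimizes the row player's payoff; the smallest is -1/2, so the best response is W.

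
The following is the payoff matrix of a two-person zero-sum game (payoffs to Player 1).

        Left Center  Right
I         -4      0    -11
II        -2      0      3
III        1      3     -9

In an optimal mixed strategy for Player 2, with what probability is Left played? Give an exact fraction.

Row minima: I → -11, II → -2, III → -9; maximin = -2.
Column maxima: Left → 1, Center → 3, Right → 3; minimax = 1.
-2 ≠ 1, so there is no saddle point; optimal play is mixed.
I is strictly dominated by III, so Player 1 never plays it.
Center is strictly dominated by Left (it gives Player 1 strictly more in every row), so Player 2 never plays it.
On the remaining 2×2 (II, III vs Left, Right):
Let Player 1 play II with probability p. Expected payoff against Left: (-2)p + 1(1−p) = −3p + 1; against Right: 3p + (-9)(1−p) = 12p − 9.
Setting these equal: −3p + 1 = 12p − 9 ⇒ −15p = -10 ⇒ p = 2/3, and the value is (-3)·(2/3) + 1 = -1.
For Player 2: with q = P(Left), equating II's and III's payoffs gives −5q + 3 = 10q − 9 ⇒ q = 4/5.

4/5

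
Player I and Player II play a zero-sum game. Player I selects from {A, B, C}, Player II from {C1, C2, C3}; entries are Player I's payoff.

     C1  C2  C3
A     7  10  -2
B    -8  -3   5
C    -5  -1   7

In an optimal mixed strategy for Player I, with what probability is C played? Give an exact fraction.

3/7

Row minima: A → -2, B → -8, C → -5; maximin = -2.
Column maxima: C1 → 7, C2 → 10, C3 → 7; minimax = 7.
-2 ≠ 7, so there is no saddle point; optimal play is mixed.
B is strictly dominated by C, so Player I never plays it.
C2 is strictly dominated by C1 (it gives Player I strictly more in every row), so Player II never plays it.
On the remaining 2×2 (A, C vs C1, C3):
Let Player I play A with probability p. Expected payoff against C1: 7p + (-5)(1−p) = 12p − 5; against C3: (-2)p + 7(1−p) = −9p + 7.
Setting these equal: 12p − 5 = −9p + 7 ⇒ 21p = 12 ⇒ p = 4/7, and the value is (12)·(4/7) − 5 = 13/7.
For Player II: with q = P(C1), equating A's and C's payoffs gives 9q − 2 = −12q + 7 ⇒ q = 3/7.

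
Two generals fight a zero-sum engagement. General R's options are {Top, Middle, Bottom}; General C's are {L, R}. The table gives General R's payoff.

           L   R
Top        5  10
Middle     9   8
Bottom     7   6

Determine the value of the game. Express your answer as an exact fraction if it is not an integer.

25/3

Row minima: Top → 5, Middle → 8, Bottom → 6; maximin = 8.
Column maxima: L → 9, R → 10; minimax = 9.
8 ≠ 9, so there is no saddle point; optimal play is mixed.
Bottom is strictly dominated by Middle, so General R never plays it.
On the remaining 2×2 (Top, Middle vs L, R):
Let General R play Top with probability p. Expected payoff against L: 5p + 9(1−p) = −4p + 9; against R: 10p + 8(1−p) = 2p + 8.
Setting these equal: −4p + 9 = 2p + 8 ⇒ −6p = -1 ⇒ p = 1/6, and the value is (-4)·(1/6) + 9 = 25/3.
For General C: with q = P(L), equating Top's and Middle's payoffs gives −5q + 10 = q + 8 ⇒ q = 1/3.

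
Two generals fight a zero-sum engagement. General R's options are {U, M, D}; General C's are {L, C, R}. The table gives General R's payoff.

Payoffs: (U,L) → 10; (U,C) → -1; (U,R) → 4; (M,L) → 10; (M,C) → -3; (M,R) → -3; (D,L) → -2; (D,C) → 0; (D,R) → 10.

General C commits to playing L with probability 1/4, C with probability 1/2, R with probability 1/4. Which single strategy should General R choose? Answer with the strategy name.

Expected payoff of U: (1/4)·10 + (1/2)·(-1) + (1/4)·4 = 3.
Expected payoff of M: (1/4)·10 + (1/2)·(-3) + (1/4)·(-3) = 1/4.
Expected payoff of D: (1/4)·(-2) + (1/2)·0 + (1/4)·10 = 2.
The largest is 3, so General R's best response is U.

U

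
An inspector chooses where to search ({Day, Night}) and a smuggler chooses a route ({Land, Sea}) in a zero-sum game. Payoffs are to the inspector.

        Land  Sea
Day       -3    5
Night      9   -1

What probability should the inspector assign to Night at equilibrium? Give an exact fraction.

Row minima: Day → -3, Night → -1; maximin = -1.
Column maxima: Land → 9, Sea → 5; minimax = 5.
-1 ≠ 5, so there is no saddle point; optimal play is mixed.
Let the inspector play Day with probability p. Expected payoff against Land: (-3)p + 9(1−p) = −12p + 9; against Sea: 5p + (-1)(1−p) = 6p − 1.
Setting these equal: −12p + 9 = 6p − 1 ⇒ −18p = -10 ⇒ p = 5/9, and the value is (-12)·(5/9) + 9 = 7/3.
For the smuggler: with q = P(Land), equating Day's and Night's payoffs gives −8q + 5 = 10q − 1 ⇒ q = 1/3.

4/9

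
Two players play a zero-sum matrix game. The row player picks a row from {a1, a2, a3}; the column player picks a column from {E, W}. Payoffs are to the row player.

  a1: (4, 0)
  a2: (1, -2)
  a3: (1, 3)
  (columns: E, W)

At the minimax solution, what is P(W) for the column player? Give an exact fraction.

Row minima: a1 → 0, a2 → -2, a3 → 1; maximin = 1.
Column maxima: E → 4, W → 3; minimax = 3.
1 ≠ 3, so there is no saddle point; optimal play is mixed.
a2 is strictly dominated by a1, so the row player never plays it.
On the remaining 2×2 (a1, a3 vs E, W):
Let the row player play a1 with probability p. Expected payoff against E: 4p + 1(1−p) = 3p + 1; against W: 0p + 3(1−p) = −3p + 3.
Setting these equal: 3p + 1 = −3p + 3 ⇒ 6p = 2 ⇒ p = 1/3, and the value is (3)·(1/3) + 1 = 2.
For the column player: with q = P(E), equating a1's and a3's payoffs gives 4q = −2q + 3 ⇒ q = 1/2.

1/2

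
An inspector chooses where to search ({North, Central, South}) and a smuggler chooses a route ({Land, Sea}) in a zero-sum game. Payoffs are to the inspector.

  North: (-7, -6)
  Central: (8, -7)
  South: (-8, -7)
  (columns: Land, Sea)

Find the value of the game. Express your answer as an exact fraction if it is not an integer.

-97/16

Row minima: North → -7, Central → -7, South → -8; maximin = -7.
Column maxima: Land → 8, Sea → -6; minimax = -6.
-7 ≠ -6, so there is no saddle point; optimal play is mixed.
South is strictly dominated by North, so the inspector never plays it.
On the remaining 2×2 (North, Central vs Land, Sea):
Let the inspector play North with probability p. Expected payoff against Land: (-7)p + 8(1−p) = −15p + 8; against Sea: (-6)p + (-7)(1−p) = p − 7.
Setting these equal: −15p + 8 = p − 7 ⇒ −16p = -15 ⇒ p = 15/16, and the value is (-15)·(15/16) + 8 = -97/16.
For the smuggler: with q = P(Land), equating North's and Central's payoffs gives −q − 6 = 15q − 7 ⇒ q = 1/16.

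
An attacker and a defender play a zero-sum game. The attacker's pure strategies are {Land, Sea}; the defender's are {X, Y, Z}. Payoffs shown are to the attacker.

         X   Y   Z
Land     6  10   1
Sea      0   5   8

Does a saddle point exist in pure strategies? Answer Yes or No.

Row minima: Land → 1, Sea → 0; maximin = 1.
Column maxima: X → 6, Y → 10, Z → 8; minimax = 6.
1 ≠ 6, so no pure-strategy equilibrium exists.

No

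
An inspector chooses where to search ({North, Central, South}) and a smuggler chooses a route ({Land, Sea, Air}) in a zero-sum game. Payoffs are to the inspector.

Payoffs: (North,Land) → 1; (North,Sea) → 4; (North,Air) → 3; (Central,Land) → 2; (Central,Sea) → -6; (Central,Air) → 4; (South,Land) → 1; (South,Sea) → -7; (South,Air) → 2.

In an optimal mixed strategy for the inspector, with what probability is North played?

8/11

Row minima: North → 1, Central → -6, South → -7; maximin = 1.
Column maxima: Land → 2, Sea → 4, Air → 4; minimax = 2.
1 ≠ 2, so there is no saddle point; optimal play is mixed.
South is strictly dominated by Central, so the inspector never plays it.
Air is strictly dominated by Land (it gives the inspector strictly more in every row), so the smuggler never plays it.
On the remaining 2×2 (North, Central vs Land, Sea):
Let the inspector play North with probability p. Expected payoff against Land: 1p + 2(1−p) = −p + 2; against Sea: 4p + (-6)(1−p) = 10p − 6.
Setting these equal: −p + 2 = 10p − 6 ⇒ −11p = -8 ⇒ p = 8/11, and the value is (-1)·(8/11) + 2 = 14/11.
For the smuggler: with q = P(Land), equating North's and Central's payoffs gives −3q + 4 = 8q − 6 ⇒ q = 10/11.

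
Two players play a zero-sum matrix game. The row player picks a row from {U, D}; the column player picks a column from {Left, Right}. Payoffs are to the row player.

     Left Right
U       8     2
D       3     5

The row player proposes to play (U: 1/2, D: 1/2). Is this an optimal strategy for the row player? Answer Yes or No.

No

Against Left this mix gives (1/2)·8 + (1/2)·3 = 11/2.
Against Right this mix gives (1/2)·2 + (1/2)·5 = 7/2.
The column player will play Right, holding the row player to 7/2. Shifting weight toward the row that does better against Right would raise this floor (the equalizing mix achieves 17/4 against both Right and Left), so the proposed strategy is not optimal.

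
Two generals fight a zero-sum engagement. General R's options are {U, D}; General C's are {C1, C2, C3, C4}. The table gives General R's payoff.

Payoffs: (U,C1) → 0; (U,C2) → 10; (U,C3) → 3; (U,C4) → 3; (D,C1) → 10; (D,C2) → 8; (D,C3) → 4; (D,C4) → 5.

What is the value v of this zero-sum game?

Row minima: U → 0, D → 4; maximin = 4.
Column maxima: C1 → 10, C2 → 10, C3 → 4, C4 → 5; minimax = 4.
Since maximin = minimax = 4, there is a saddle point and the value is 4.

4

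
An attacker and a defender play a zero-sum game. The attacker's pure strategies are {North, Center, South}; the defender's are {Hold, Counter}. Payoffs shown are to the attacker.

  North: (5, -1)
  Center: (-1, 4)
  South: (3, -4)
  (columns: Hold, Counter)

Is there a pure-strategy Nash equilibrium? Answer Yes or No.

No

Row minima: North → -1, Center → -1, South → -4; maximin = -1.
Column maxima: Hold → 5, Counter → 4; minimax = 4.
-1 ≠ 4, so no pure-strategy equilibrium exists.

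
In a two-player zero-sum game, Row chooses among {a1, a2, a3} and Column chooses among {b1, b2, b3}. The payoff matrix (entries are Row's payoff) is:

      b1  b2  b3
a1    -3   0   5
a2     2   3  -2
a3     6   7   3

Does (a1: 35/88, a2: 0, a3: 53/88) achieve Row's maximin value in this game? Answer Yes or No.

No

Against b1 this mix gives (35/88)·(-3) + (53/88)·6 = 213/88.
Against b2 this mix gives (35/88)·0 + (53/88)·7 = 371/88.
Against b3 this mix gives (35/88)·5 + (53/88)·3 = 167/44.
Column will play b1, holding Row to 213/88. Shifting weight toward the row that does better against b1 would raise this floor (the equalizing mix achieves 39/11 against both b1 and b3), so the proposed strategy is not optimal.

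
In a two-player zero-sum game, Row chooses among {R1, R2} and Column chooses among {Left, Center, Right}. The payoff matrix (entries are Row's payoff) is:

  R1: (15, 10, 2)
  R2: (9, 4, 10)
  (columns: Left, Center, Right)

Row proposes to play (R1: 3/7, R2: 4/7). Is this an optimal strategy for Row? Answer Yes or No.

Against Left this mix gives (3/7)·15 + (4/7)·9 = 81/7.
Against Center this mix gives (3/7)·10 + (4/7)·4 = 46/7.
Against Right this mix gives (3/7)·2 + (4/7)·10 = 46/7.
All of Column's active replies (Center, Right) yield 46/7, and no column does worse for Row. The mix makes Column indifferent and guarantees 46/7, so it is optimal.

Yes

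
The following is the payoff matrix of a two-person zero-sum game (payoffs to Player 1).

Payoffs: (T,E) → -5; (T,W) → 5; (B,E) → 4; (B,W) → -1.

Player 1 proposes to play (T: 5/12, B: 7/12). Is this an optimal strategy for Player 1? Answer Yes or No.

Against E this mix gives (5/12)·(-5) + (7/12)·4 = 1/4.
Against W this mix gives (5/12)·5 + (7/12)·(-1) = 3/2.
Player 2 will play E, holding Player 1 to 1/4. Shifting weight toward the row that does better against E would raise this floor (the equalizing mix achieves 1 against both E and W), so the proposed strategy is not optimal.

No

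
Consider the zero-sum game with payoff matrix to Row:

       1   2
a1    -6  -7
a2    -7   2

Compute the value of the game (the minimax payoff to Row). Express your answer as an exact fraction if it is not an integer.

-61/10

Row minima: a1 → -7, a2 → -7; maximin = -7.
Column maxima: 1 → -6, 2 → 2; minimax = -6.
-7 ≠ -6, so there is no saddle point; optimal play is mixed.
Let Row play a1 with probability p. Expected payoff against 1: (-6)p + (-7)(1−p) = p − 7; against 2: (-7)p + 2(1−p) = −9p + 2.
Setting these equal: p − 7 = −9p + 2 ⇒ 10p = 9 ⇒ p = 9/10, and the value is (1)·(9/10) − 7 = -61/10.
For Column: with q = P(1), equating a1's and a2's payoffs gives q − 7 = −9q + 2 ⇒ q = 9/10.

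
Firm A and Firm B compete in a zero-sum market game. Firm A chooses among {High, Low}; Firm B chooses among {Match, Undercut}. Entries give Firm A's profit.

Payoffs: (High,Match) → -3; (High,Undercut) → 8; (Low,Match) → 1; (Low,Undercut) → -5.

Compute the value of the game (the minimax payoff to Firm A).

-7/17

Row minima: High → -3, Low → -5; maximin = -3.
Column maxima: Match → 1, Undercut → 8; minimax = 1.
-3 ≠ 1, so there is no saddle point; optimal play is mixed.
Let Firm A play High with probability p. Expected payoff against Match: (-3)p + 1(1−p) = −4p + 1; against Undercut: 8p + (-5)(1−p) = 13p − 5.
Setting these equal: −4p + 1 = 13p − 5 ⇒ −17p = -6 ⇒ p = 6/17, and the value is (-4)·(6/17) + 1 = -7/17.
For Firm B: with q = P(Match), equating High's and Low's payoffs gives −11q + 8 = 6q − 5 ⇒ q = 13/17.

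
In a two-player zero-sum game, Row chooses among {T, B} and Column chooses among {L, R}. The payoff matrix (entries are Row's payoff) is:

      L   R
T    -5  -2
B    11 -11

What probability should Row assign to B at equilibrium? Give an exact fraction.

Row minima: T → -5, B → -11; maximin = -5.
Column maxima: L → 11, R → -2; minimax = -2.
-5 ≠ -2, so there is no saddle point; optimal play is mixed.
Let Row play T with probability p. Expected payoff against L: (-5)p + 11(1−p) = −16p + 11; against R: (-2)p + (-11)(1−p) = 9p − 11.
Setting these equal: −16p + 11 = 9p − 11 ⇒ −25p = -22 ⇒ p = 22/25, and the value is (-16)·(22/25) + 11 = -77/25.
For Column: with q = P(L), equating T's and B's payoffs gives −3q − 2 = 22q − 11 ⇒ q = 9/25.

3/25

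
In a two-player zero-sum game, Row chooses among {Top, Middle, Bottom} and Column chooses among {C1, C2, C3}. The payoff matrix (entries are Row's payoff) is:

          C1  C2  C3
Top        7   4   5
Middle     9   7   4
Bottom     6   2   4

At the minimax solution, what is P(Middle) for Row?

1/4

Row minima: Top → 4, Middle → 4, Bottom → 2; maximin = 4.
Column maxima: C1 → 9, C2 → 7, C3 → 5; minimax = 5.
4 ≠ 5, so there is no saddle point; optimal play is mixed.
Bottom is strictly dominated by Top, so Row never plays it.
C1 is strictly dominated by C2 (it gives Row strictly more in every row), so Column never plays it.
On the remaining 2×2 (Top, Middle vs C2, C3):
Let Row play Top with probability p. Expected payoff against C2: 4p + 7(1−p) = −3p + 7; against C3: 5p + 4(1−p) = p + 4.
Setting these equal: −3p + 7 = p + 4 ⇒ −4p = -3 ⇒ p = 3/4, and the value is (-3)·(3/4) + 7 = 19/4.
For Column: with q = P(C2), equating Top's and Middle's payoffs gives −q + 5 = 3q + 4 ⇒ q = 1/4.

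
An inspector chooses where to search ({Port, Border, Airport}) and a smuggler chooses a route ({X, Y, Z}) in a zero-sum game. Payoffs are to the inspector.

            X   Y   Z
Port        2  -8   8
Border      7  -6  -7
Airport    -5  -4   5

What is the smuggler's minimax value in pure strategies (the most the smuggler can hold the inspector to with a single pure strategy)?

Column maxima: X → 7, Y → -4, Z → 8.
The smallest of these is -4.

-4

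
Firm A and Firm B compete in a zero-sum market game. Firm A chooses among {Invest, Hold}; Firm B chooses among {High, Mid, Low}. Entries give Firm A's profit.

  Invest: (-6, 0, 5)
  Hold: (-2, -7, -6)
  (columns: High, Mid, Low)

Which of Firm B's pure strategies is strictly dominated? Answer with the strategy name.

Low

Mid holds Firm A's payoff strictly below Low in every row: 0 < 5, -7 < -6.
So Low is strictly dominated for Firm B.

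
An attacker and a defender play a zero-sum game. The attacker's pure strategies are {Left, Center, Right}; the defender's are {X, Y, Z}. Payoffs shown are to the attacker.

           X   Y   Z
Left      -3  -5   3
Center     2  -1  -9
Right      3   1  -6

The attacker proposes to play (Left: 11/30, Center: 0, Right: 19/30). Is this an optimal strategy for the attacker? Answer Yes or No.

No

Against X this mix gives (11/30)·(-3) + (19/30)·3 = 4/5.
Against Y this mix gives (11/30)·(-5) + (19/30)·1 = -6/5.
Against Z this mix gives (11/30)·3 + (19/30)·(-6) = -27/10.
The defender will play Z, holding the attacker to -27/10. Shifting weight toward the row that does better against Z would raise this floor (the equalizing mix achieves -9/5 against both Z and Y), so the proposed strategy is not optimal.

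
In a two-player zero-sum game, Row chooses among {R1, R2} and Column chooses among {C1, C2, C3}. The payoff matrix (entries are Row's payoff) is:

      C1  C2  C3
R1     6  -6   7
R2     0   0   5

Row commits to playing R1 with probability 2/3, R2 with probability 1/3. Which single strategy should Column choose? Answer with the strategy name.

If Column plays C1, Row's expected payoff is (2/3)·6 + (1/3)·0 = 4.
If Column plays C2, Row's expected payoff is (2/3)·(-6) + (1/3)·0 = -4.
If Column plays C3, Row's expected payoff is (2/3)·7 + (1/3)·5 = 19/3.
Column minimizes Row's payoff; the smallest is -4, so the best response is C2.

C2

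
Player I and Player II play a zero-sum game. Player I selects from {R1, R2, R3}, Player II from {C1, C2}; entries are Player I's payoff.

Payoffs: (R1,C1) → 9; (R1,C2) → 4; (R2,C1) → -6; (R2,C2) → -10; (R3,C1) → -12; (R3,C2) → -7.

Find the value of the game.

Row minima: R1 → 4, R2 → -10, R3 → -12; maximin = 4.
Column maxima: C1 → 9, C2 → 4; minimax = 4.
Since maximin = minimax = 4, there is a saddle point and the value is 4.

4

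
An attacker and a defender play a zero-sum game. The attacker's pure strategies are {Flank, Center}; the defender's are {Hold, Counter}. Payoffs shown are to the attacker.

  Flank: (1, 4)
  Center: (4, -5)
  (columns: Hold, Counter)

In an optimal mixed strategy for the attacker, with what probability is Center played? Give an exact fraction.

1/4

Row minima: Flank → 1, Center → -5; maximin = 1.
Column maxima: Hold → 4, Counter → 4; minimax = 4.
1 ≠ 4, so there is no saddle point; optimal play is mixed.
Let the attacker play Flank with probability p. Expected payoff against Hold: 1p + 4(1−p) = −3p + 4; against Counter: 4p + (-5)(1−p) = 9p − 5.
Setting these equal: −3p + 4 = 9p − 5 ⇒ −12p = -9 ⇒ p = 3/4, and the value is (-3)·(3/4) + 4 = 7/4.
For the defender: with q = P(Hold), equating Flank's and Center's payoffs gives −3q + 4 = 9q − 5 ⇒ q = 3/4.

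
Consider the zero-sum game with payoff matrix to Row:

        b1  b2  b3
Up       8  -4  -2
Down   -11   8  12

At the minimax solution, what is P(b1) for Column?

Row minima: Up → -4, Down → -11; maximin = -4.
Column maxima: b1 → 8, b2 → 8, b3 → 12; minimax = 8.
-4 ≠ 8, so there is no saddle point; optimal play is mixed.
b3 is strictly dominated by b2 (it gives Row strictly more in every row), so Column never plays it.
On the remaining 2×2 (Up, Down vs b1, b2):
Let Row play Up with probability p. Expected payoff against b1: 8p + (-11)(1−p) = 19p − 11; against b2: (-4)p + 8(1−p) = −12p + 8.
Setting these equal: 19p − 11 = −12p + 8 ⇒ 31p = 19 ⇒ p = 19/31, and the value is (19)·(19/31) − 11 = 20/31.
For Column: with q = P(b1), equating Up's and Down's payoffs gives 12q − 4 = −19q + 8 ⇒ q = 12/31.

12/31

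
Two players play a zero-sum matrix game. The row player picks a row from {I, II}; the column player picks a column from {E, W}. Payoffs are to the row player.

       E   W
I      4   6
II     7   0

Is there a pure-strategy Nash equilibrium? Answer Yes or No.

Row minima: I → 4, II → 0; maximin = 4.
Column maxima: E → 7, W → 6; minimax = 6.
4 ≠ 6, so no pure-strategy equilibrium exists.

No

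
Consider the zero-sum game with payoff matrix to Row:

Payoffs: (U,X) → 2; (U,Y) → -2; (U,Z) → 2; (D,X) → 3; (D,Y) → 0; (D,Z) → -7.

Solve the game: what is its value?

-14/11

Row minima: U → -2, D → -7; maximin = -2.
Column maxima: X → 3, Y → 0, Z → 2; minimax = 0.
-2 ≠ 0, so there is no saddle point; optimal play is mixed.
X is strictly dominated by Y (it gives Row strictly more in every row), so Column never plays it.
On the remaining 2×2 (U, D vs Y, Z):
Let Row play U with probability p. Expected payoff against Y: (-2)p + 0(1−p) = −2p; against Z: 2p + (-7)(1−p) = 9p − 7.
Setting these equal: −2p = 9p − 7 ⇒ −11p = -7 ⇒ p = 7/11, and the value is (-2)·(7/11) = -14/11.
For Column: with q = P(Y), equating U's and D's payoffs gives −4q + 2 = 7q − 7 ⇒ q = 9/11.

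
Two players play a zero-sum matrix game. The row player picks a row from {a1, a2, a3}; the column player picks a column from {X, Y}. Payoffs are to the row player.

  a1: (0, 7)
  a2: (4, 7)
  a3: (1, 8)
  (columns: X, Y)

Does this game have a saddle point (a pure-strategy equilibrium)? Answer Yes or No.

Row minima: a1 → 0, a2 → 4, a3 → 1; maximin = 4.
Column maxima: X → 4, Y → 8; minimax = 4.
maximin = minimax = 4, so a saddle point exists.

Yes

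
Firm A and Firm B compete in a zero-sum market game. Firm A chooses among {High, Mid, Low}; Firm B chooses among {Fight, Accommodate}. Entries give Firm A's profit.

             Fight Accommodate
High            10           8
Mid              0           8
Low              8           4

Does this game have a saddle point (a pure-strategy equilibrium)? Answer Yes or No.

Yes

Row minima: High → 8, Mid → 0, Low → 4; maximin = 8.
Column maxima: Fight → 10, Accommodate → 8; minimax = 8.
maximin = minimax = 8, so a saddle point exists.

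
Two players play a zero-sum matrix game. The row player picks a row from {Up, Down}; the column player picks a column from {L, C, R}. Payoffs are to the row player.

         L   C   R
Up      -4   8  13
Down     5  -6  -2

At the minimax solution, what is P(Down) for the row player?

Row minima: Up → -4, Down → -6; maximin = -4.
Column maxima: L → 5, C → 8, R → 13; minimax = 5.
-4 ≠ 5, so there is no saddle point; optimal play is mixed.
R is strictly dominated by C (it gives the row player strictly more in every row), so the column player never plays it.
On the remaining 2×2 (Up, Down vs L, C):
Let the row player play Up with probability p. Expected payoff against L: (-4)p + 5(1−p) = −9p + 5; against C: 8p + (-6)(1−p) = 14p − 6.
Setting these equal: −9p + 5 = 14p − 6 ⇒ −23p = -11 ⇒ p = 11/23, and the value is (-9)·(11/23) + 5 = 16/23.
For the column player: with q = P(L), equating Up's and Down's payoffs gives −12q + 8 = 11q − 6 ⇒ q = 14/23.

12/23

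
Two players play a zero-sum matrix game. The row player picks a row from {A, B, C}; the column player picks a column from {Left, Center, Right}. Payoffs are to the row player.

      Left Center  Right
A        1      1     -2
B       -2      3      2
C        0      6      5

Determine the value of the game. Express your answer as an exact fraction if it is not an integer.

5/8

Row minima: A → -2, B → -2, C → 0; maximin = 0.
Column maxima: Left → 1, Center → 6, Right → 5; minimax = 1.
0 ≠ 1, so there is no saddle point; optimal play is mixed.
B is strictly dominated by C, so the row player never plays it.
Center is strictly dominated by Right (it gives the row player strictly more in every row), so the column player never plays it.
On the remaining 2×2 (A, C vs Left, Right):
Let the row player play A with probability p. Expected payoff against Left: 1p + 0(1−p) = p; against Right: (-2)p + 5(1−p) = −7p + 5.
Setting these equal: p = −7p + 5 ⇒ 8p = 5 ⇒ p = 5/8, and the value is (1)·(5/8) = 5/8.
For the column player: with q = P(Left), equating A's and C's payoffs gives 3q − 2 = −5q + 5 ⇒ q = 7/8.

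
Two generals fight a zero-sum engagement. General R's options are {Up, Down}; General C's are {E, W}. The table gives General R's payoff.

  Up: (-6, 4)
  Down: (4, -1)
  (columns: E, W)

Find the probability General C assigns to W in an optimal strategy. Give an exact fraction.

2/3

Row minima: Up → -6, Down → -1; maximin = -1.
Column maxima: E → 4, W → 4; minimax = 4.
-1 ≠ 4, so there is no saddle point; optimal play is mixed.
Let General R play Up with probability p. Expected payoff against E: (-6)p + 4(1−p) = −10p + 4; against W: 4p + (-1)(1−p) = 5p − 1.
Setting these equal: −10p + 4 = 5p − 1 ⇒ −15p = -5 ⇒ p = 1/3, and the value is (-10)·(1/3) + 4 = 2/3.
For General C: with q = P(E), equating Up's and Down's payoffs gives −10q + 4 = 5q − 1 ⇒ q = 1/3.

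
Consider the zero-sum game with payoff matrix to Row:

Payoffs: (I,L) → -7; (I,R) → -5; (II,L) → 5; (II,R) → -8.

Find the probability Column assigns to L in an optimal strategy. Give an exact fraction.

1/5

Row minima: I → -7, II → -8; maximin = -7.
Column maxima: L → 5, R → -5; minimax = -5.
-7 ≠ -5, so there is no saddle point; optimal play is mixed.
Let Row play I with probability p. Expected payoff against L: (-7)p + 5(1−p) = −12p + 5; against R: (-5)p + (-8)(1−p) = 3p − 8.
Setting these equal: −12p + 5 = 3p − 8 ⇒ −15p = -13 ⇒ p = 13/15, and the value is (-12)·(13/15) + 5 = -27/5.
For Column: with q = P(L), equating I's and II's payoffs gives −2q − 5 = 13q − 8 ⇒ q = 1/5.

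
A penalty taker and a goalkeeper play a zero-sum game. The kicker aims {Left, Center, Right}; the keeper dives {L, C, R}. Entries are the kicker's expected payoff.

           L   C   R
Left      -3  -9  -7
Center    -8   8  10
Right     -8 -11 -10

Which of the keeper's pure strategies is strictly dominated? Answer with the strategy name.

R

C holds the kicker's payoff strictly below R in every row: -9 < -7, 8 < 10, -11 < -10.
So R is strictly dominated for the keeper.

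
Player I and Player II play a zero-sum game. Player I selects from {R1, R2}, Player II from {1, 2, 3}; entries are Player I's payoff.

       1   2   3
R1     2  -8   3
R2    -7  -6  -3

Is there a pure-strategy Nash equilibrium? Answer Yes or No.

No

Row minima: R1 → -8, R2 → -7; maximin = -7.
Column maxima: 1 → 2, 2 → -6, 3 → 3; minimax = -6.
-7 ≠ -6, so no pure-strategy equilibrium exists.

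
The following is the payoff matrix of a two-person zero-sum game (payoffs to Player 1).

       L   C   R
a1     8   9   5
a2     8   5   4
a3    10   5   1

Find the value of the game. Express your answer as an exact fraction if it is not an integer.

5

Row minima: a1 → 5, a2 → 4, a3 → 1; maximin = 5.
Column maxima: L → 10, C → 9, R → 5; minimax = 5.
Since maximin = minimax = 5, there is a saddle point and the value is 5.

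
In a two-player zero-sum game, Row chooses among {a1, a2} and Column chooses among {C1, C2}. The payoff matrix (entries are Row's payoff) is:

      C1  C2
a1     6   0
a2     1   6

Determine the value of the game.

36/11

Row minima: a1 → 0, a2 → 1; maximin = 1.
Column maxima: C1 → 6, C2 → 6; minimax = 6.
1 ≠ 6, so there is no saddle point; optimal play is mixed.
Let Row play a1 with probability p. Expected payoff against C1: 6p + 1(1−p) = 5p + 1; against C2: 0p + 6(1−p) = −6p + 6.
Setting these equal: 5p + 1 = −6p + 6 ⇒ 11p = 5 ⇒ p = 5/11, and the value is (5)·(5/11) + 1 = 36/11.
For Column: with q = P(C1), equating a1's and a2's payoffs gives 6q = −5q + 6 ⇒ q = 6/11.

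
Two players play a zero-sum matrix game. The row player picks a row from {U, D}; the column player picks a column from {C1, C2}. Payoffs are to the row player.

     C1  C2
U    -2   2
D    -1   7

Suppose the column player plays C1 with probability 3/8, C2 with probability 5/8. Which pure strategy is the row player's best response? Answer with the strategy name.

Expected payoff of U: (3/8)·(-2) + (5/8)·2 = 1/2.
Expected payoff of D: (3/8)·(-1) + (5/8)·7 = 4.
The largest is 4, so the row player's best response is D.

D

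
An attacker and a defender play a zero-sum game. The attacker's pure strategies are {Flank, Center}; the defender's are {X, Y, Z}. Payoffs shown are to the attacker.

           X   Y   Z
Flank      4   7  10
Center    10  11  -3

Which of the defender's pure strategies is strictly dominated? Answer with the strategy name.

X holds the attacker's payoff strictly below Y in every row: 4 < 7, 10 < 11.
So Y is strictly dominated for the defender.

Y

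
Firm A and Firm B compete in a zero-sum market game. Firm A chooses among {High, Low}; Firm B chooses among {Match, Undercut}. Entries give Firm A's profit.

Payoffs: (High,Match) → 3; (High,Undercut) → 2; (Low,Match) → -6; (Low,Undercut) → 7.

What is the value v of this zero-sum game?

33/14

Row minima: High → 2, Low → -6; maximin = 2.
Column maxima: Match → 3, Undercut → 7; minimax = 3.
2 ≠ 3, so there is no saddle point; optimal play is mixed.
Let Firm A play High with probability p. Expected payoff against Match: 3p + (-6)(1−p) = 9p − 6; against Undercut: 2p + 7(1−p) = −5p + 7.
Setting these equal: 9p − 6 = −5p + 7 ⇒ 14p = 13 ⇒ p = 13/14, and the value is (9)·(13/14) − 6 = 33/14.
For Firm B: with q = P(Match), equating High's and Low's payoffs gives q + 2 = −13q + 7 ⇒ q = 5/14.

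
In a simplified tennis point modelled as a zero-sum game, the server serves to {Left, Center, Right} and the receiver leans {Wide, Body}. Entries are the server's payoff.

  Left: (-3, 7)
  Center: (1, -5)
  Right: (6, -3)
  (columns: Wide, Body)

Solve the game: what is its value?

Row minima: Left → -3, Center → -5, Right → -3; maximin = -3.
Column maxima: Wide → 6, Body → 7; minimax = 6.
-3 ≠ 6, so there is no saddle point; optimal play is mixed.
Center is strictly dominated by Right, so the server never plays it.
On the remaining 2×2 (Left, Right vs Wide, Body):
Let the server play Left with probability p. Expected payoff against Wide: (-3)p + 6(1−p) = −9p + 6; against Body: 7p + (-3)(1−p) = 10p − 3.
Setting these equal: −9p + 6 = 10p − 3 ⇒ −19p = -9 ⇒ p = 9/19, and the value is (-9)·(9/19) + 6 = 33/19.
For the receiver: with q = P(Wide), equating Left's and Right's payoffs gives −10q + 7 = 9q − 3 ⇒ q = 10/19.

33/19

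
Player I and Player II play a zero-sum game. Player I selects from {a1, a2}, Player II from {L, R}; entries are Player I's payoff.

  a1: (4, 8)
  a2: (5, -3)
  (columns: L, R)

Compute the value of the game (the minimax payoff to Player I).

Row minima: a1 → 4, a2 → -3; maximin = 4.
Column maxima: L → 5, R → 8; minimax = 5.
4 ≠ 5, so there is no saddle point; optimal play is mixed.
Let Player I play a1 with probability p. Expected payoff against L: 4p + 5(1−p) = −p + 5; against R: 8p + (-3)(1−p) = 11p − 3.
Setting these equal: −p + 5 = 11p − 3 ⇒ −12p = -8 ⇒ p = 2/3, and the value is (-1)·(2/3) + 5 = 13/3.
For Player II: with q = P(L), equating a1's and a2's payoffs gives −4q + 8 = 8q − 3 ⇒ q = 11/12.

13/3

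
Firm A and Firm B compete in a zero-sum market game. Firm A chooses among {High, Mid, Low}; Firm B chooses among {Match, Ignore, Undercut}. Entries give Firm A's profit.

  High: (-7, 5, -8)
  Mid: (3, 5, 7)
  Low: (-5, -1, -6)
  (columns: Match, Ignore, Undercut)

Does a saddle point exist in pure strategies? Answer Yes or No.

Yes

Row minima: High → -8, Mid → 3, Low → -6; maximin = 3.
Column maxima: Match → 3, Ignore → 5, Undercut → 7; minimax = 3.
maximin = minimax = 3, so a saddle point exists.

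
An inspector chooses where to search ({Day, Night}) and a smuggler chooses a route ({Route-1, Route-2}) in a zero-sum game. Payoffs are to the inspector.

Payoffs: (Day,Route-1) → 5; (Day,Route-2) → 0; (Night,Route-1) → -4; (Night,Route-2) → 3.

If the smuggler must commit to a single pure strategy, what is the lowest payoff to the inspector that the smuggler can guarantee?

3

Column maxima: Route-1 → 5, Route-2 → 3.
The smallest of these is 3.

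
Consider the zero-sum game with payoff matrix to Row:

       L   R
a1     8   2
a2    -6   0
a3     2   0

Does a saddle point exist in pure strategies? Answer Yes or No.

Row minima: a1 → 2, a2 → -6, a3 → 0; maximin = 2.
Column maxima: L → 8, R → 2; minimax = 2.
maximin = minimax = 2, so a saddle point exists.

Yes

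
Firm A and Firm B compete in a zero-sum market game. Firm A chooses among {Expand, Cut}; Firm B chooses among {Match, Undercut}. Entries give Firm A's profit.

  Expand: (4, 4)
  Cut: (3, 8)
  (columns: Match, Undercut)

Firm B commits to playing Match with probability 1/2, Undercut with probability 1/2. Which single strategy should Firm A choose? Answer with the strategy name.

Cut

Expected payoff of Expand: (1/2)·4 + (1/2)·4 = 4.
Expected payoff of Cut: (1/2)·3 + (1/2)·8 = 11/2.
The largest is 11/2, so Firm A's best response is Cut.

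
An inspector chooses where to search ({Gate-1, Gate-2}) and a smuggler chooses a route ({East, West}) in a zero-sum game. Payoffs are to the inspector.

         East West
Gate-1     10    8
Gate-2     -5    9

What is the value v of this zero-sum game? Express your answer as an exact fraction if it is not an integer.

Row minima: Gate-1 → 8, Gate-2 → -5; maximin = 8.
Column maxima: East → 10, West → 9; minimax = 9.
8 ≠ 9, so there is no saddle point; optimal play is mixed.
Let the inspector play Gate-1 with probability p. Expected payoff against East: 10p + (-5)(1−p) = 15p − 5; against West: 8p + 9(1−p) = −p + 9.
Setting these equal: 15p − 5 = −p + 9 ⇒ 16p = 14 ⇒ p = 7/8, and the value is (15)·(7/8) − 5 = 65/8.
For the smuggler: with q = P(East), equating Gate-1's and Gate-2's payoffs gives 2q + 8 = −14q + 9 ⇒ q = 1/16.

65/8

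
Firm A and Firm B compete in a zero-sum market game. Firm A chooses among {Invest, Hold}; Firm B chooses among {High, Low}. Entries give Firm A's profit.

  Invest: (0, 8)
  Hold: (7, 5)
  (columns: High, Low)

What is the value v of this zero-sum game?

28/5

Row minima: Invest → 0, Hold → 5; maximin = 5.
Column maxima: High → 7, Low → 8; minimax = 7.
5 ≠ 7, so there is no saddle point; optimal play is mixed.
Let Firm A play Invest with probability p. Expected payoff against High: 0p + 7(1−p) = −7p + 7; against Low: 8p + 5(1−p) = 3p + 5.
Setting these equal: −7p + 7 = 3p + 5 ⇒ −10p = -2 ⇒ p = 1/5, and the value is (-7)·(1/5) + 7 = 28/5.
For Firm B: with q = P(High), equating Invest's and Hold's payoffs gives −8q + 8 = 2q + 5 ⇒ q = 3/10.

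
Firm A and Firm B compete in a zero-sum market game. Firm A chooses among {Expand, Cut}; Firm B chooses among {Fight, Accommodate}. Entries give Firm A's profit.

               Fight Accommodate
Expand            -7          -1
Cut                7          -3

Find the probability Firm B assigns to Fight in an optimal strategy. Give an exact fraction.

1/8

Row minima: Expand → -7, Cut → -3; maximin = -3.
Column maxima: Fight → 7, Accommodate → -1; minimax = -1.
-3 ≠ -1, so there is no saddle point; optimal play is mixed.
Let Firm A play Expand with probability p. Expected payoff against Fight: (-7)p + 7(1−p) = −14p + 7; against Accommodate: (-1)p + (-3)(1−p) = 2p − 3.
Setting these equal: −14p + 7 = 2p − 3 ⇒ −16p = -10 ⇒ p = 5/8, and the value is (-14)·(5/8) + 7 = -7/4.
For Firm B: with q = P(Fight), equating Expand's and Cut's payoffs gives −6q − 1 = 10q − 3 ⇒ q = 1/8.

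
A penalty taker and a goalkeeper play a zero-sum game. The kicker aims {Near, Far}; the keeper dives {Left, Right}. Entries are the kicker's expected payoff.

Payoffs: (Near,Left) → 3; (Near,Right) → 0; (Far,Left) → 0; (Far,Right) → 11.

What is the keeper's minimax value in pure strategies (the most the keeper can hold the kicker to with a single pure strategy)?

Column maxima: Left → 3, Right → 11.
The smallest of these is 3.

3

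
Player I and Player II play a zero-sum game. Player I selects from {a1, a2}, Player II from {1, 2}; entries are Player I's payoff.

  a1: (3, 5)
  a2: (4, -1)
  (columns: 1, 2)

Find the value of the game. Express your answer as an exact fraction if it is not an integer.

Row minima: a1 → 3, a2 → -1; maximin = 3.
Column maxima: 1 → 4, 2 → 5; minimax = 4.
3 ≠ 4, so there is no saddle point; optimal play is mixed.
Let Player I play a1 with probability p. Expected payoff against 1: 3p + 4(1−p) = −p + 4; against 2: 5p + (-1)(1−p) = 6p − 1.
Setting these equal: −p + 4 = 6p − 1 ⇒ −7p = -5 ⇒ p = 5/7, and the value is (-1)·(5/7) + 4 = 23/7.
For Player II: with q = P(1), equating a1's and a2's payoffs gives −2q + 5 = 5q − 1 ⇒ q = 6/7.

23/7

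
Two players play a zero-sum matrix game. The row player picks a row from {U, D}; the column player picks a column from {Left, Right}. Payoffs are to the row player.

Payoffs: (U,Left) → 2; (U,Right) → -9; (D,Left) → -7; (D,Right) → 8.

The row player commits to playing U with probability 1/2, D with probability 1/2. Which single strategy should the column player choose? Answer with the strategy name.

If the column player plays Left, the row player's expected payoff is (1/2)·2 + (1/2)·(-7) = -5/2.
If the column player plays Right, the row player's expected payoff is (1/2)·(-9) + (1/2)·8 = -1/2.
The column player minimizes the row player's payoff; the smallest is -5/2, so the best response is Left.

Left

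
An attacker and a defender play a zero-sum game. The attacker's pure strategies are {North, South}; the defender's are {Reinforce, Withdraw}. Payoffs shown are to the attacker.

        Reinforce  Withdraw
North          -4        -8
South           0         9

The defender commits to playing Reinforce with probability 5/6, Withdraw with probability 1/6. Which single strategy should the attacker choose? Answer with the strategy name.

Expected payoff of North: (5/6)·(-4) + (1/6)·(-8) = -14/3.
Expected payoff of South: (5/6)·0 + (1/6)·9 = 3/2.
The largest is 3/2, so the attacker's best response is South.

South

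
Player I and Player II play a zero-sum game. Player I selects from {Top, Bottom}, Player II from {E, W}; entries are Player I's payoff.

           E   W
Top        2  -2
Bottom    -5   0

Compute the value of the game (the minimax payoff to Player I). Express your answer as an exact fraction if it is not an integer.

Row minima: Top → -2, Bottom → -5; maximin = -2.
Column maxima: E → 2, W → 0; minimax = 0.
-2 ≠ 0, so there is no saddle point; optimal play is mixed.
Let Player I play Top with probability p. Expected payoff against E: 2p + (-5)(1−p) = 7p − 5; against W: (-2)p + 0(1−p) = −2p.
Setting these equal: 7p − 5 = −2p ⇒ 9p = 5 ⇒ p = 5/9, and the value is (7)·(5/9) − 5 = -10/9.
For Player II: with q = P(E), equating Top's and Bottom's payoffs gives 4q − 2 = −5q ⇒ q = 2/9.

-10/9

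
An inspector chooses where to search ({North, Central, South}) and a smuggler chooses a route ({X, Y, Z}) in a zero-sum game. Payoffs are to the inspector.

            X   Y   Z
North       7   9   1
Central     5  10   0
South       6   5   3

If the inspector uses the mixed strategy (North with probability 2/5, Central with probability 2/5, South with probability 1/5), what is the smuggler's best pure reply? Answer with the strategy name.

Z

If the smuggler plays X, the inspector's expected payoff is (2/5)·7 + (2/5)·5 + (1/5)·6 = 6.
If the smuggler plays Y, the inspector's expected payoff is (2/5)·9 + (2/5)·10 + (1/5)·5 = 43/5.
If the smuggler plays Z, the inspector's expected payoff is (2/5)·1 + (2/5)·0 + (1/5)·3 = 1.
The smuggler minimizes the inspector's payoff; the smallest is 1, so the best response is Z.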